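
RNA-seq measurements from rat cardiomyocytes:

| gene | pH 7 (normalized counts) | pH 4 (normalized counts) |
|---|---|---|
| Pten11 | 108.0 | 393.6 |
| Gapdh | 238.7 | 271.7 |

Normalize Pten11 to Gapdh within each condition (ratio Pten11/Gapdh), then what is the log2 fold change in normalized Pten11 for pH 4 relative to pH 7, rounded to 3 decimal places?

Pten11/Gapdh (pH 7) = 108.0 / 238.7 = 0.45245
Pten11/Gapdh (pH 4) = 393.6 / 271.7 = 1.4487
Fold change = 1.4487 / 0.45245 = 3.2018
log2(3.2018) = 1.6789

1.679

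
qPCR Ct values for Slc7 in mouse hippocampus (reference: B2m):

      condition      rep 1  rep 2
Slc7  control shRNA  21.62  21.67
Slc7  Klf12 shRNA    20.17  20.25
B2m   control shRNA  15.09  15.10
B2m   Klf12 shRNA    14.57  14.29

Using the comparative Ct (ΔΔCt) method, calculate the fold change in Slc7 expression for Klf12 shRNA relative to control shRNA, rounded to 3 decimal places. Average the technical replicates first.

1.705

Mean Ct: Slc7 control shRNA 21.645; Slc7 Klf12 shRNA 20.210; B2m control shRNA 15.095; B2m Klf12 shRNA 14.430
ΔCt(control shRNA) = 21.645 − 15.095 = 6.550
ΔCt(Klf12 shRNA) = 20.210 − 14.430 = 5.780
ΔΔCt = 5.780 − 6.550 = -0.770
Fold change = 2^(−(-0.770)) = 2^0.770 = 1.7053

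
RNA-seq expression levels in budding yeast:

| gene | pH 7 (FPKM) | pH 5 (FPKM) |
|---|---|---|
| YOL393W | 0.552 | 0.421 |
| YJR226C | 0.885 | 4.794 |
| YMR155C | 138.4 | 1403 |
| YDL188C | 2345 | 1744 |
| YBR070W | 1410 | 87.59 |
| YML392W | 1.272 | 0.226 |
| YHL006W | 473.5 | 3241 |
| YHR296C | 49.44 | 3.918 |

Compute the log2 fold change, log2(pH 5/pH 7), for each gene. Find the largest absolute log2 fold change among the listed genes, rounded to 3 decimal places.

4.009

log2(0.421/0.552) = -0.391  (YOL393W)
log2(4.794/0.885) = 2.437  (YJR226C)
log2(1403/138.4) = 3.342  (YMR155C)
log2(1744/2345) = -0.427  (YDL188C)
log2(87.59/1410) = -4.009  (YBR070W)
log2(0.226/1.272) = -2.493  (YML392W)
log2(3241/473.5) = 2.775  (YHL006W)
log2(3.918/49.44) = -3.657  (YHR296C)
The largest magnitude belongs to YBR070W.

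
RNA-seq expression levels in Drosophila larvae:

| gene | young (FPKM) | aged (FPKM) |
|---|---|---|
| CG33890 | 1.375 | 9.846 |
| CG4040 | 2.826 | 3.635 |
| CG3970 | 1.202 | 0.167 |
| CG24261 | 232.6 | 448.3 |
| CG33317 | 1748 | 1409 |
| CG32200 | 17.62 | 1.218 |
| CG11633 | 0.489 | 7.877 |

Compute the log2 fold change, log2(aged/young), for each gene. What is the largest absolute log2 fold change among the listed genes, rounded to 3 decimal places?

log2(9.846/1.375) = 2.840  (CG33890)
log2(3.635/2.826) = 0.363  (CG4040)
log2(0.167/1.202) = -2.848  (CG3970)
log2(448.3/232.6) = 0.947  (CG24261)
log2(1409/1748) = -0.311  (CG33317)
log2(1.218/17.62) = -3.855  (CG32200)
log2(7.877/0.489) = 4.010  (CG11633)
The largest magnitude belongs to CG11633.

4.010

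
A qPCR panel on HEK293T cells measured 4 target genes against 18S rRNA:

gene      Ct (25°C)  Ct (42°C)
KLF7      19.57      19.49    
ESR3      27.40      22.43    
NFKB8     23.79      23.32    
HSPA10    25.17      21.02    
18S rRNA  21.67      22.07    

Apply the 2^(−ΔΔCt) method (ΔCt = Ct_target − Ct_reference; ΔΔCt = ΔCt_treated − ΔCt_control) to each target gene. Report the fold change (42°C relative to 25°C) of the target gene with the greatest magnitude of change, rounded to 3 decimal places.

KLF7: ΔΔCt = (19.49−22.07) − (19.57−21.67) = -2.58 − (-2.10) = -0.48; fold change = 2^0.48 = 1.395
ESR3: ΔΔCt = (22.43−22.07) − (27.40−21.67) = 0.36 − 5.73 = -5.37; fold change = 2^5.37 = 41.355
NFKB8: ΔΔCt = (23.32−22.07) − (23.79−21.67) = 1.25 − 2.12 = -0.87; fold change = 2^0.87 = 1.828
HSPA10: ΔΔCt = (21.02−22.07) − (25.17−21.67) = -1.05 − 3.50 = -4.55; fold change = 2^4.55 = 23.425
ESR3 has the largest |ΔΔCt| = 5.37.

41.355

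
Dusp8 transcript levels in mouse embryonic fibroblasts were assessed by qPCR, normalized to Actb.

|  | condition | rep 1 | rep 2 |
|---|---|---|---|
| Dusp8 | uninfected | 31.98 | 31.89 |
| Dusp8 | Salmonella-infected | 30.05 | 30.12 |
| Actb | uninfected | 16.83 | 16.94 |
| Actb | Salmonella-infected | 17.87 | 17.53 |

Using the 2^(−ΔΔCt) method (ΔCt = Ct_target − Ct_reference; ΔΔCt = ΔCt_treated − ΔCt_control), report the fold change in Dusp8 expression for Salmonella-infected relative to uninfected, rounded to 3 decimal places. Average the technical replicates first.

6.342

Mean Ct: Dusp8 uninfected 31.935; Dusp8 Salmonella-infected 30.085; Actb uninfected 16.885; Actb Salmonella-infected 17.700
ΔCt(uninfected) = 31.935 − 16.885 = 15.050
ΔCt(Salmonella-infected) = 30.085 − 17.700 = 12.385
ΔΔCt = 12.385 − 15.050 = -2.665
Fold change = 2^(−(-2.665)) = 2^2.665 = 6.3423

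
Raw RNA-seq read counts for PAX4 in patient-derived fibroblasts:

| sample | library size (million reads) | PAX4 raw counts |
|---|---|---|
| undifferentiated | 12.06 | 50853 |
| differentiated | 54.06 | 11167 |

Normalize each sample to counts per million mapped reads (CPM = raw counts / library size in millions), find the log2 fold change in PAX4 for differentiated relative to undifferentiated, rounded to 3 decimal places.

CPM(undifferentiated) = 50853 / 12.06 = 4216.6667
CPM(differentiated) = 11167 / 54.06 = 206.5668
Fold change = 206.5668 / 4216.6667 = 0.04899
log2(0.04899) = -4.3514

-4.351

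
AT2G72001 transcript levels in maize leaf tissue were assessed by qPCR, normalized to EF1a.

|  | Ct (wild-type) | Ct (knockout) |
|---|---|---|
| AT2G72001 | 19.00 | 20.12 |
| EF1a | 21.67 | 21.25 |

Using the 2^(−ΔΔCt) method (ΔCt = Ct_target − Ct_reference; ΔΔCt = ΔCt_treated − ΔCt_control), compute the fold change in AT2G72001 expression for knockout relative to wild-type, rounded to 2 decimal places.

0.34

ΔCt(wild-type) = 19.000 − 21.670 = -2.670
ΔCt(knockout) = 20.120 − 21.250 = -1.130
ΔΔCt = -1.130 − (-2.670) = 1.540
Fold change = 2^(−1.540) = 0.344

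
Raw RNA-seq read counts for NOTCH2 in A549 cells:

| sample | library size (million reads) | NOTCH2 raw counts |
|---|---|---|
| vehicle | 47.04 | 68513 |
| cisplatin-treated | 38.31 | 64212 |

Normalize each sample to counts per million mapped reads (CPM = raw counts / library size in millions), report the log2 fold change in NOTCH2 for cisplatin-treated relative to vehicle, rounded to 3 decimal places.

CPM(vehicle) = 68513 / 47.04 = 1456.4838
CPM(cisplatin-treated) = 64212 / 38.31 = 1676.1159
Fold change = 1676.1159 / 1456.4838 = 1.15080
log2(1.15080) = 0.2026

0.203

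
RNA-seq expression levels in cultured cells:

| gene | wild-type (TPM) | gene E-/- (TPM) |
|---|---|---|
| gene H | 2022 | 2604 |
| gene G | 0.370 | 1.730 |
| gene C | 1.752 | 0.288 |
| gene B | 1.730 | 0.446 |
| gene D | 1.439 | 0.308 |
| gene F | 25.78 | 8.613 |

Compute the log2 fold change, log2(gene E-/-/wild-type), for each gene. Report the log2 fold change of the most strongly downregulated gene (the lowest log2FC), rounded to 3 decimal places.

log2(2604/2022) = 0.365  (gene H)
log2(1.730/0.370) = 2.225  (gene G)
log2(0.288/1.752) = -2.605  (gene C)
log2(0.446/1.730) = -1.956  (gene B)
log2(0.308/1.439) = -2.224  (gene D)
log2(8.613/25.78) = -1.582  (gene F)
gene C is most strongly downregulated.

-2.605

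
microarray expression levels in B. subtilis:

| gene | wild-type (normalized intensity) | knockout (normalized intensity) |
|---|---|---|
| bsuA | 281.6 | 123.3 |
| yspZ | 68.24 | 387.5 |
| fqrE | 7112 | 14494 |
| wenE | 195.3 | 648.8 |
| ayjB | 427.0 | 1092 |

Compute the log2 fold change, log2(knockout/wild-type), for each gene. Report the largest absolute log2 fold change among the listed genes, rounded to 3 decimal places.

log2(123.3/281.6) = -1.191  (bsuA)
log2(387.5/68.24) = 2.506  (yspZ)
log2(14494/7112) = 1.027  (fqrE)
log2(648.8/195.3) = 1.732  (wenE)
log2(1092/427.0) = 1.355  (ayjB)
The largest magnitude belongs to yspZ.

2.506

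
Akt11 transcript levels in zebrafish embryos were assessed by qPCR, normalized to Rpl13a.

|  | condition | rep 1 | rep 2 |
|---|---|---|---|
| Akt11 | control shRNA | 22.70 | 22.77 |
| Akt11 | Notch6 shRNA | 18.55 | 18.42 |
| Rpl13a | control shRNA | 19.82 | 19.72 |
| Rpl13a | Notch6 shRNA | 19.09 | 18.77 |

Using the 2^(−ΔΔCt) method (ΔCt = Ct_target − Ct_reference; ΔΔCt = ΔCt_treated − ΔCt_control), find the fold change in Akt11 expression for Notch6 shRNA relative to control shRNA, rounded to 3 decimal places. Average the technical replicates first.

10.629

Mean Ct: Akt11 control shRNA 22.735; Akt11 Notch6 shRNA 18.485; Rpl13a control shRNA 19.770; Rpl13a Notch6 shRNA 18.930
ΔCt(control shRNA) = 22.735 − 19.770 = 2.965
ΔCt(Notch6 shRNA) = 18.485 − 18.930 = -0.445
ΔΔCt = -0.445 − 2.965 = -3.410
Fold change = 2^(−(-3.410)) = 2^3.410 = 10.6295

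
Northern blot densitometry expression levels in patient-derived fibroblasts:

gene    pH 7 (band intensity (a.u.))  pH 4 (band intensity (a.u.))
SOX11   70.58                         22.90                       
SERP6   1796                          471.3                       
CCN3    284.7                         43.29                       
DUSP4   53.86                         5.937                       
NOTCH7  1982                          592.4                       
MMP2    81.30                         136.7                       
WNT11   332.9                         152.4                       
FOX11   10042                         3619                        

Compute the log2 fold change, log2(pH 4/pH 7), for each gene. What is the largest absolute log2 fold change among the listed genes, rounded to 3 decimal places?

log2(22.90/70.58) = -1.624  (SOX11)
log2(471.3/1796) = -1.930  (SERP6)
log2(43.29/284.7) = -2.717  (CCN3)
log2(5.937/53.86) = -3.181  (DUSP4)
log2(592.4/1982) = -1.742  (NOTCH7)
log2(136.7/81.30) = 0.750  (MMP2)
log2(152.4/332.9) = -1.127  (WNT11)
log2(3619/10042) = -1.472  (FOX11)
The largest magnitude belongs to DUSP4.

3.181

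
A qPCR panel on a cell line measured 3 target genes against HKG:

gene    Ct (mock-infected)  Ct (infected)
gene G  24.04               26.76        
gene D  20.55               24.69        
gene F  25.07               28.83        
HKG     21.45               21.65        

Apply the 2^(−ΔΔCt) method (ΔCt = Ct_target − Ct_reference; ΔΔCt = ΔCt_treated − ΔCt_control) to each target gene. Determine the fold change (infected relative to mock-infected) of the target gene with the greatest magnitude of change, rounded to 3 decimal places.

gene G: ΔΔCt = (26.76−21.65) − (24.04−21.45) = 5.11 − 2.59 = 2.52; fold change = 2^-2.52 = 0.174
gene D: ΔΔCt = (24.69−21.65) − (20.55−21.45) = 3.04 − (-0.90) = 3.94; fold change = 2^-3.94 = 0.065
gene F: ΔΔCt = (28.83−21.65) − (25.07−21.45) = 7.18 − 3.62 = 3.56; fold change = 2^-3.56 = 0.085
gene D has the largest |ΔΔCt| = 3.94.

0.065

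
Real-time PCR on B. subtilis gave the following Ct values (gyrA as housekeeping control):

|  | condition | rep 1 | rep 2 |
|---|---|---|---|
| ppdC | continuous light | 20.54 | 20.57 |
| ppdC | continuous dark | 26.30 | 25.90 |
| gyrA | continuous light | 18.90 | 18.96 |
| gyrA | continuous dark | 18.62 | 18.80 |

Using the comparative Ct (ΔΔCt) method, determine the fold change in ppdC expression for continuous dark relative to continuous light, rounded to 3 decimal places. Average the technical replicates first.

0.018

Mean Ct: ppdC continuous light 20.555; ppdC continuous dark 26.100; gyrA continuous light 18.930; gyrA continuous dark 18.710
ΔCt(continuous light) = 20.555 − 18.930 = 1.625
ΔCt(continuous dark) = 26.100 − 18.710 = 7.390
ΔΔCt = 7.390 − 1.625 = 5.765
Fold change = 2^(−5.765) = 0.0184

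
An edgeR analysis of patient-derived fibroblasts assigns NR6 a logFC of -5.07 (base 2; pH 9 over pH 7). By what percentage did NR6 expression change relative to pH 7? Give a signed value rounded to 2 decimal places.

-97.02%

Fold change = 2^(-5.07) = 0.0298
Percent change = (FC − 1) × 100% = (0.0298 − 1) × 100 = -97.02%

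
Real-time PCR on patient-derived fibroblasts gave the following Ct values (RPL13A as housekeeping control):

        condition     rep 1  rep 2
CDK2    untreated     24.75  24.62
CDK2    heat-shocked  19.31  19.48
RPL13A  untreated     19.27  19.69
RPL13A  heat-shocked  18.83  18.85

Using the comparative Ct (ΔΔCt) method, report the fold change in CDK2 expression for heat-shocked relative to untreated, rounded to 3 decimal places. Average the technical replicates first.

Mean Ct: CDK2 untreated 24.685; CDK2 heat-shocked 19.395; RPL13A untreated 19.480; RPL13A heat-shocked 18.840
ΔCt(untreated) = 24.685 − 19.480 = 5.205
ΔCt(heat-shocked) = 19.395 − 18.840 = 0.555
ΔΔCt = 0.555 − 5.205 = -4.650
Fold change = 2^(−(-4.650)) = 2^4.650 = 25.1067

25.107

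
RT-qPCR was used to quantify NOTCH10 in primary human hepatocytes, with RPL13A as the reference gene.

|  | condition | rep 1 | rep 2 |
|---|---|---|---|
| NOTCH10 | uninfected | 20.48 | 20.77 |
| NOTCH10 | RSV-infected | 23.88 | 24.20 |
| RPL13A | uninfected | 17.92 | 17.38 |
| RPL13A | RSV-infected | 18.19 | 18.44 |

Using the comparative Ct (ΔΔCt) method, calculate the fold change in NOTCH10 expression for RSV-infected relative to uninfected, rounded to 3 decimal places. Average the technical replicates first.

Mean Ct: NOTCH10 uninfected 20.625; NOTCH10 RSV-infected 24.040; RPL13A uninfected 17.650; RPL13A RSV-infected 18.315
ΔCt(uninfected) = 20.625 − 17.650 = 2.975
ΔCt(RSV-infected) = 24.040 − 18.315 = 5.725
ΔΔCt = 5.725 − 2.975 = 2.750
Fold change = 2^(−2.750) = 0.1487

0.149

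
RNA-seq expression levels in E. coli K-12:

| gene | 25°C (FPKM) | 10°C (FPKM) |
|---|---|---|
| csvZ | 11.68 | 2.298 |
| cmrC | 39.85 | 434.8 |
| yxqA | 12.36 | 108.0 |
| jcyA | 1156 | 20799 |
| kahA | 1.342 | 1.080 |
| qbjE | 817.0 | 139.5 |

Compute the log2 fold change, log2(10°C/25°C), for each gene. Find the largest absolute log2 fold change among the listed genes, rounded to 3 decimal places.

4.169

log2(2.298/11.68) = -2.346  (csvZ)
log2(434.8/39.85) = 3.448  (cmrC)
log2(108.0/12.36) = 3.127  (yxqA)
log2(20799/1156) = 4.169  (jcyA)
log2(1.080/1.342) = -0.313  (kahA)
log2(139.5/817.0) = -2.550  (qbjE)
The largest magnitude belongs to jcyA.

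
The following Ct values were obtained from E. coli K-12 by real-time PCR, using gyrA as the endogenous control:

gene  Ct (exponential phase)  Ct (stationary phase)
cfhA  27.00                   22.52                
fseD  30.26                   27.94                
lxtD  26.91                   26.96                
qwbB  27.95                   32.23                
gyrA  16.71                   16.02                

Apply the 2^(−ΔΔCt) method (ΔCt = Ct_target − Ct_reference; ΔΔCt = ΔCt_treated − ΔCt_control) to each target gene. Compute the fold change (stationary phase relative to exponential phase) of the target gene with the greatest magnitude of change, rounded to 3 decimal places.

0.032

cfhA: ΔΔCt = (22.52−16.02) − (27.00−16.71) = 6.50 − 10.29 = -3.79; fold change = 2^3.79 = 13.833
fseD: ΔΔCt = (27.94−16.02) − (30.26−16.71) = 11.92 − 13.55 = -1.63; fold change = 2^1.63 = 3.095
lxtD: ΔΔCt = (26.96−16.02) − (26.91−16.71) = 10.94 − 10.20 = 0.74; fold change = 2^-0.74 = 0.599
qwbB: ΔΔCt = (32.23−16.02) − (27.95−16.71) = 16.21 − 11.24 = 4.97; fold change = 2^-4.97 = 0.032
qwbB has the largest |ΔΔCt| = 4.97.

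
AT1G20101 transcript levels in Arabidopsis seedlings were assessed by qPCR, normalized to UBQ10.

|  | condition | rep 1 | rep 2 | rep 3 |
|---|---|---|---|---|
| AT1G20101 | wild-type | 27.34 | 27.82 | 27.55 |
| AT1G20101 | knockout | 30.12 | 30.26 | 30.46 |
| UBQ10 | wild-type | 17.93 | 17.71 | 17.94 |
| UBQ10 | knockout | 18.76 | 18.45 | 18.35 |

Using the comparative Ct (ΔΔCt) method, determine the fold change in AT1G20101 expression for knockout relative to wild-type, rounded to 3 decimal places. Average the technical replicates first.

0.241

Mean Ct: AT1G20101 wild-type 27.570; AT1G20101 knockout 30.280; UBQ10 wild-type 17.860; UBQ10 knockout 18.520
ΔCt(wild-type) = 27.570 − 17.860 = 9.710
ΔCt(knockout) = 30.280 − 18.520 = 11.760
ΔΔCt = 11.760 − 9.710 = 2.050
Fold change = 2^(−2.050) = 0.2415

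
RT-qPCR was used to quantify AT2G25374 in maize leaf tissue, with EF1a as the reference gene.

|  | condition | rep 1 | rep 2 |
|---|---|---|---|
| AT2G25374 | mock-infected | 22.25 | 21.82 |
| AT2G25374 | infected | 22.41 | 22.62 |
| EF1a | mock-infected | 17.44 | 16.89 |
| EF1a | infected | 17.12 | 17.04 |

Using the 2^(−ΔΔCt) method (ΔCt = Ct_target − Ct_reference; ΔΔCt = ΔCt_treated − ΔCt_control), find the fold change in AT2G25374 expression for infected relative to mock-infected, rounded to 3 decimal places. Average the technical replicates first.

Mean Ct: AT2G25374 mock-infected 22.035; AT2G25374 infected 22.515; EF1a mock-infected 17.165; EF1a infected 17.080
ΔCt(mock-infected) = 22.035 − 17.165 = 4.870
ΔCt(infected) = 22.515 − 17.080 = 5.435
ΔΔCt = 5.435 − 4.870 = 0.565
Fold change = 2^(−0.565) = 0.6760

0.676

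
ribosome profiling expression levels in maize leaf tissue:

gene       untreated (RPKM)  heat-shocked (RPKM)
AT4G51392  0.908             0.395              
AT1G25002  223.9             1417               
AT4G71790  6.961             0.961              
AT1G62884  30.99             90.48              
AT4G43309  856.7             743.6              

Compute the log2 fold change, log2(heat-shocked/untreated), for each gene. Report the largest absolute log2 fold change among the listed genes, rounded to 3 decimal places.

2.857

log2(0.395/0.908) = -1.201  (AT4G51392)
log2(1417/223.9) = 2.662  (AT1G25002)
log2(0.961/6.961) = -2.857  (AT4G71790)
log2(90.48/30.99) = 1.546  (AT1G62884)
log2(743.6/856.7) = -0.204  (AT4G43309)
The largest magnitude belongs to AT4G71790.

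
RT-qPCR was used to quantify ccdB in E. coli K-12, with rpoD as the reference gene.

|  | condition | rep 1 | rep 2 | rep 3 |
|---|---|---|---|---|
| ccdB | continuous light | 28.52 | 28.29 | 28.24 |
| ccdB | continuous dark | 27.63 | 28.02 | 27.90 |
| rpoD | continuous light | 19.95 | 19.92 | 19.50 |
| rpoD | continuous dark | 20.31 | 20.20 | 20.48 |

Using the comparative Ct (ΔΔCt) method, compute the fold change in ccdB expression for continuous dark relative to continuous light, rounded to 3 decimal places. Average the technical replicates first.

Mean Ct: ccdB continuous light 28.350; ccdB continuous dark 27.850; rpoD continuous light 19.790; rpoD continuous dark 20.330
ΔCt(continuous light) = 28.350 − 19.790 = 8.560
ΔCt(continuous dark) = 27.850 − 20.330 = 7.520
ΔΔCt = 7.520 − 8.560 = -1.040
Fold change = 2^(−(-1.040)) = 2^1.040 = 2.0562

2.056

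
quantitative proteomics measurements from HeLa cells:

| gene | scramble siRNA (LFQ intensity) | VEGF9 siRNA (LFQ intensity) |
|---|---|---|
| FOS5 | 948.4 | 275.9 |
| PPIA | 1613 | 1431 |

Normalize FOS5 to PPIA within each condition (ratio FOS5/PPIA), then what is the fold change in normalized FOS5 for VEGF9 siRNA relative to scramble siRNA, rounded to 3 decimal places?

0.328

FOS5/PPIA (scramble siRNA) = 948.4 / 1613 = 0.58797
FOS5/PPIA (VEGF9 siRNA) = 275.9 / 1431 = 0.1928
Fold change = 0.1928 / 0.58797 = 0.3279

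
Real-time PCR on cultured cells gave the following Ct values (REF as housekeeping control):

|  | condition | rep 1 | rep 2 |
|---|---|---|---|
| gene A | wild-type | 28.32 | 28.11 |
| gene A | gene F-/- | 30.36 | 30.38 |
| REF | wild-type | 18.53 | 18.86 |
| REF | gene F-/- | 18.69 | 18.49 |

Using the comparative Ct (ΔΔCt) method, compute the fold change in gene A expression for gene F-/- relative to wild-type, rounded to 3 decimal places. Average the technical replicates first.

Mean Ct: gene A wild-type 28.215; gene A gene F-/- 30.370; REF wild-type 18.695; REF gene F-/- 18.590
ΔCt(wild-type) = 28.215 − 18.695 = 9.520
ΔCt(gene F-/-) = 30.370 − 18.590 = 11.780
ΔΔCt = 11.780 − 9.520 = 2.260
Fold change = 2^(−2.260) = 0.2088

0.209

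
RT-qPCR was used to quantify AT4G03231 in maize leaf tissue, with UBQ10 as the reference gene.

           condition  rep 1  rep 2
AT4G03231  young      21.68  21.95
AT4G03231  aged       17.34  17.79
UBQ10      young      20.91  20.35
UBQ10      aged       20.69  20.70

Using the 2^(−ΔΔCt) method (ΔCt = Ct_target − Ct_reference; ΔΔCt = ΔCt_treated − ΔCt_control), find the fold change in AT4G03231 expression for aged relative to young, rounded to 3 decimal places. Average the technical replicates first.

Mean Ct: AT4G03231 young 21.815; AT4G03231 aged 17.565; UBQ10 young 20.630; UBQ10 aged 20.695
ΔCt(young) = 21.815 − 20.630 = 1.185
ΔCt(aged) = 17.565 − 20.695 = -3.130
ΔΔCt = -3.130 − 1.185 = -4.315
Fold change = 2^(−(-4.315)) = 2^4.315 = 19.9042

19.904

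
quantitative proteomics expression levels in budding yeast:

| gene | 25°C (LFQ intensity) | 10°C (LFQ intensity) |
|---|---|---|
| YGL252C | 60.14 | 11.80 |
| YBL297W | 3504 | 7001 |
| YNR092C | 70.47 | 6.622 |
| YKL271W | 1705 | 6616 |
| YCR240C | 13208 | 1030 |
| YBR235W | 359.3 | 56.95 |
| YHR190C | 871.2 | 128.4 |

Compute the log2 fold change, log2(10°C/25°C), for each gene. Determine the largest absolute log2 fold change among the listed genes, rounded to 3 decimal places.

3.681

log2(11.80/60.14) = -2.350  (YGL252C)
log2(7001/3504) = 0.999  (YBL297W)
log2(6.622/70.47) = -3.412  (YNR092C)
log2(6616/1705) = 1.956  (YKL271W)
log2(1030/13208) = -3.681  (YCR240C)
log2(56.95/359.3) = -2.657  (YBR235W)
log2(128.4/871.2) = -2.762  (YHR190C)
The largest magnitude belongs to YCR240C.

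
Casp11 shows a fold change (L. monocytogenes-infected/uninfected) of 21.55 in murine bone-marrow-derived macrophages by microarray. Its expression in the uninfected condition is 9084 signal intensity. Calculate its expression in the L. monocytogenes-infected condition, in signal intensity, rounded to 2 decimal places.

L. monocytogenes-infected expression = 9084 × 21.55 = 195760.20

195760.20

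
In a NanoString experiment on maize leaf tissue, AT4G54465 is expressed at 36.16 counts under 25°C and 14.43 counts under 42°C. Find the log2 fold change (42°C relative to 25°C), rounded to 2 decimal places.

-1.33

Fold change = 14.43 / 36.16 = 0.3991
log2(0.3991) = -1.325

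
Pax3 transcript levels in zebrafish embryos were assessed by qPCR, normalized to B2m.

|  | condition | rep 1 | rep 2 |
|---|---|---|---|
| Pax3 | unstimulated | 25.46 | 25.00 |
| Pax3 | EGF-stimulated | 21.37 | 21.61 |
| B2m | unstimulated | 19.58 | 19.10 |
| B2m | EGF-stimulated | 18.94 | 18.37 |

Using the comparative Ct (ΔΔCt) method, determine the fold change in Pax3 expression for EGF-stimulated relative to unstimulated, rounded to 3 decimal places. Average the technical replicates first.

8.311

Mean Ct: Pax3 unstimulated 25.230; Pax3 EGF-stimulated 21.490; B2m unstimulated 19.340; B2m EGF-stimulated 18.655
ΔCt(unstimulated) = 25.230 − 19.340 = 5.890
ΔCt(EGF-stimulated) = 21.490 − 18.655 = 2.835
ΔΔCt = 2.835 − 5.890 = -3.055
Fold change = 2^(−(-3.055)) = 2^3.055 = 8.3109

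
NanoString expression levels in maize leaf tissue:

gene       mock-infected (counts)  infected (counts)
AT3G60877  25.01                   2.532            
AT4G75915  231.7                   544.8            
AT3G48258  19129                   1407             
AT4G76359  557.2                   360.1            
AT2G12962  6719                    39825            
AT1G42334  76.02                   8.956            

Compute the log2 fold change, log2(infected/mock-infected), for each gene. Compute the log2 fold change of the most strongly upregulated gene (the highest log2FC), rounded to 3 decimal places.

2.567

log2(2.532/25.01) = -3.304  (AT3G60877)
log2(544.8/231.7) = 1.233  (AT4G75915)
log2(1407/19129) = -3.765  (AT3G48258)
log2(360.1/557.2) = -0.630  (AT4G76359)
log2(39825/6719) = 2.567  (AT2G12962)
log2(8.956/76.02) = -3.085  (AT1G42334)
AT2G12962 is most strongly upregulated.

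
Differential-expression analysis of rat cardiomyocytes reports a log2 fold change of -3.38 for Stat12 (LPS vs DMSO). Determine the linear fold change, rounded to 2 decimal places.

Fold change = 2^(-3.38) = 0.096

0.10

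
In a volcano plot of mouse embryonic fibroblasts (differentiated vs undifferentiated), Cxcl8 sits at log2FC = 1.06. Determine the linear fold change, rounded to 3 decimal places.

Fold change = 2^(1.06) = 2.0849

2.085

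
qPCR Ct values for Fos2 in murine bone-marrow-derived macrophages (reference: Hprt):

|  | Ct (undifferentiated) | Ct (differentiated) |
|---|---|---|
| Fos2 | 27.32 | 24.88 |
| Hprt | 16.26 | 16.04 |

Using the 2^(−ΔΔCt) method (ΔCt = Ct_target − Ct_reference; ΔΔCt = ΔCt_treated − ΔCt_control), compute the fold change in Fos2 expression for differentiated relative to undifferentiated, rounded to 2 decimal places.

ΔCt(undifferentiated) = 27.320 − 16.260 = 11.060
ΔCt(differentiated) = 24.880 − 16.040 = 8.840
ΔΔCt = 8.840 − 11.060 = -2.220
Fold change = 2^(−(-2.220)) = 2^2.220 = 4.659

4.66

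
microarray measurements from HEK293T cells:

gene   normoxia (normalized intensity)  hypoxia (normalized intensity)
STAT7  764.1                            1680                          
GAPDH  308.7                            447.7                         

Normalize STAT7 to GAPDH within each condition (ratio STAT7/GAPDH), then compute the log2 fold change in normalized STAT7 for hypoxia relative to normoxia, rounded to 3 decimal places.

0.600

STAT7/GAPDH (normoxia) = 764.1 / 308.7 = 2.4752
STAT7/GAPDH (hypoxia) = 1680 / 447.7 = 3.7525
Fold change = 3.7525 / 2.4752 = 1.5160
log2(1.5160) = 0.6003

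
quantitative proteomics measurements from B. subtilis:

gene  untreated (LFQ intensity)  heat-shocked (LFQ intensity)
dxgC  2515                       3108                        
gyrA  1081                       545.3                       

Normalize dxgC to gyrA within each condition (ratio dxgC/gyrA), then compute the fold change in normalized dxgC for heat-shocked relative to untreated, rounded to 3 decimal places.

dxgC/gyrA (untreated) = 2515 / 1081 = 2.3265
dxgC/gyrA (heat-shocked) = 3108 / 545.3 = 5.6996
Fold change = 5.6996 / 2.3265 = 2.4498

2.450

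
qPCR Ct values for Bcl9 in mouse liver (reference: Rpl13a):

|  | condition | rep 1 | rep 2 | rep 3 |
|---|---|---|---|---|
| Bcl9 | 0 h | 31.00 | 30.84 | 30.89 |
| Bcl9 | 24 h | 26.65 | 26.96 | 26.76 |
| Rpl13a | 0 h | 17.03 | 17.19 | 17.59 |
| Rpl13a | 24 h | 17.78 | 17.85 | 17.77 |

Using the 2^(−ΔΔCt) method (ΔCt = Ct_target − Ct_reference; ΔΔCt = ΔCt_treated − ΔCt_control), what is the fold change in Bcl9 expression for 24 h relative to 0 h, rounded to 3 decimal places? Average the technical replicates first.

25.107

Mean Ct: Bcl9 0 h 30.910; Bcl9 24 h 26.790; Rpl13a 0 h 17.270; Rpl13a 24 h 17.800
ΔCt(0 h) = 30.910 − 17.270 = 13.640
ΔCt(24 h) = 26.790 − 17.800 = 8.990
ΔΔCt = 8.990 − 13.640 = -4.650
Fold change = 2^(−(-4.650)) = 2^4.650 = 25.1067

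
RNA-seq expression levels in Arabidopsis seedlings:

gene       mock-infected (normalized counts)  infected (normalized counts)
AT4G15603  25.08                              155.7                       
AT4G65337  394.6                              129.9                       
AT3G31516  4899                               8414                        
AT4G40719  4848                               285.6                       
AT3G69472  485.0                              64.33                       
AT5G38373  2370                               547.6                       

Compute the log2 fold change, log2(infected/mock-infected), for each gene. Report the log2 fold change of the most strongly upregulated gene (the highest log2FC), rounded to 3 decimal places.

2.634

log2(155.7/25.08) = 2.634  (AT4G15603)
log2(129.9/394.6) = -1.603  (AT4G65337)
log2(8414/4899) = 0.780  (AT3G31516)
log2(285.6/4848) = -4.085  (AT4G40719)
log2(64.33/485.0) = -2.914  (AT3G69472)
log2(547.6/2370) = -2.114  (AT5G38373)
AT4G15603 is most strongly upregulated.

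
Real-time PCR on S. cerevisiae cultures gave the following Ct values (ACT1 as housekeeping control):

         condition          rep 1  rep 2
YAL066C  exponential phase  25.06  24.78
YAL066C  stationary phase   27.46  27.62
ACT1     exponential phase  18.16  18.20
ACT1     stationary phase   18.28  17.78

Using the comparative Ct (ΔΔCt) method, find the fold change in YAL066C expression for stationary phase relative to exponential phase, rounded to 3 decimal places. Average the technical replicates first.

Mean Ct: YAL066C exponential phase 24.920; YAL066C stationary phase 27.540; ACT1 exponential phase 18.180; ACT1 stationary phase 18.030
ΔCt(exponential phase) = 24.920 − 18.180 = 6.740
ΔCt(stationary phase) = 27.540 − 18.030 = 9.510
ΔΔCt = 9.510 − 6.740 = 2.770
Fold change = 2^(−2.770) = 0.1466

0.147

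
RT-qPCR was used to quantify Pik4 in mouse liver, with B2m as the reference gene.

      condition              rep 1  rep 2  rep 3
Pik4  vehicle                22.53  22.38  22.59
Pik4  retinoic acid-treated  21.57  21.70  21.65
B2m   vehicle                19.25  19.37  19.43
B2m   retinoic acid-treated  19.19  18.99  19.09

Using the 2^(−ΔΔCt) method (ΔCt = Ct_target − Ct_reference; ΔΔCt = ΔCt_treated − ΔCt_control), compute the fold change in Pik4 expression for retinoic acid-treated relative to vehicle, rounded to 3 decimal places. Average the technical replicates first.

1.516

Mean Ct: Pik4 vehicle 22.500; Pik4 retinoic acid-treated 21.640; B2m vehicle 19.350; B2m retinoic acid-treated 19.090
ΔCt(vehicle) = 22.500 − 19.350 = 3.150
ΔCt(retinoic acid-treated) = 21.640 − 19.090 = 2.550
ΔΔCt = 2.550 − 3.150 = -0.600
Fold change = 2^(−(-0.600)) = 2^0.600 = 1.5157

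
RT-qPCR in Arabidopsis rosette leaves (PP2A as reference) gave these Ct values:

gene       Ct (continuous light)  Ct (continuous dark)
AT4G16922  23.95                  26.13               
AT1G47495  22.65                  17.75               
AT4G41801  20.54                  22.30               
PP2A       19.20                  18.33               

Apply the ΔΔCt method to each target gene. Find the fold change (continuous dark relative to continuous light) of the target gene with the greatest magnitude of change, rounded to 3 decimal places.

AT4G16922: ΔΔCt = (26.13−18.33) − (23.95−19.20) = 7.80 − 4.75 = 3.05; fold change = 2^-3.05 = 0.121
AT1G47495: ΔΔCt = (17.75−18.33) − (22.65−19.20) = -0.58 − 3.45 = -4.03; fold change = 2^4.03 = 16.336
AT4G41801: ΔΔCt = (22.30−18.33) − (20.54−19.20) = 3.97 − 1.34 = 2.63; fold change = 2^-2.63 = 0.162
AT1G47495 has the largest |ΔΔCt| = 4.03.

16.336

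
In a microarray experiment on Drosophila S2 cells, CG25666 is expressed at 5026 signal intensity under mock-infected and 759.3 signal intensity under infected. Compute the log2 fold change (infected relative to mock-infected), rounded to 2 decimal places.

Fold change = 759.3 / 5026 = 0.1511
log2(0.1511) = -2.727

-2.73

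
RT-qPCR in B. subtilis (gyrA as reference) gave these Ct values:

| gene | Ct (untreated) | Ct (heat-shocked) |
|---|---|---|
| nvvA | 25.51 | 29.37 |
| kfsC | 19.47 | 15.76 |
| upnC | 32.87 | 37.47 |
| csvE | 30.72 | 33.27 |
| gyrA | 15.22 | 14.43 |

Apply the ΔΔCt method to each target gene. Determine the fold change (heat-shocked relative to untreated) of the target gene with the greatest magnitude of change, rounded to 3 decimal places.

0.024

nvvA: ΔΔCt = (29.37−14.43) − (25.51−15.22) = 14.94 − 10.29 = 4.65; fold change = 2^-4.65 = 0.040
kfsC: ΔΔCt = (15.76−14.43) − (19.47−15.22) = 1.33 − 4.25 = -2.92; fold change = 2^2.92 = 7.568
upnC: ΔΔCt = (37.47−14.43) − (32.87−15.22) = 23.04 − 17.65 = 5.39; fold change = 2^-5.39 = 0.024
csvE: ΔΔCt = (33.27−14.43) − (30.72−15.22) = 18.84 − 15.50 = 3.34; fold change = 2^-3.34 = 0.099
upnC has the largest |ΔΔCt| = 5.39.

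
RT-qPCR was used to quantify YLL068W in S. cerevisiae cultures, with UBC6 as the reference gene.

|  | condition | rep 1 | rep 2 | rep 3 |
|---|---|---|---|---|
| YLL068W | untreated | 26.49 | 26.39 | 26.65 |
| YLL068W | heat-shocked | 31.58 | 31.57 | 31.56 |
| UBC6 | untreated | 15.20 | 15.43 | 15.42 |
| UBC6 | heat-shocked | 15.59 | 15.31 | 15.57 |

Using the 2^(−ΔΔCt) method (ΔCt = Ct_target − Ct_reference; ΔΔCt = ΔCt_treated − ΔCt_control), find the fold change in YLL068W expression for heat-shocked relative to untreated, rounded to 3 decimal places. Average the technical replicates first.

0.033

Mean Ct: YLL068W untreated 26.510; YLL068W heat-shocked 31.570; UBC6 untreated 15.350; UBC6 heat-shocked 15.490
ΔCt(untreated) = 26.510 − 15.350 = 11.160
ΔCt(heat-shocked) = 31.570 − 15.490 = 16.080
ΔΔCt = 16.080 − 11.160 = 4.920
Fold change = 2^(−4.920) = 0.0330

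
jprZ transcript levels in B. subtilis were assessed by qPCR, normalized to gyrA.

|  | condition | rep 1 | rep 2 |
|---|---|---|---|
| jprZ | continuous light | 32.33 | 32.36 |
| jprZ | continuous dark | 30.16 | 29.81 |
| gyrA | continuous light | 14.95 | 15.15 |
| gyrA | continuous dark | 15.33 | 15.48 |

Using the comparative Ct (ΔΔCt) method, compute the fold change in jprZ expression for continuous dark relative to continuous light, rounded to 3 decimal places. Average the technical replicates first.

6.566

Mean Ct: jprZ continuous light 32.345; jprZ continuous dark 29.985; gyrA continuous light 15.050; gyrA continuous dark 15.405
ΔCt(continuous light) = 32.345 − 15.050 = 17.295
ΔCt(continuous dark) = 29.985 − 15.405 = 14.580
ΔΔCt = 14.580 − 17.295 = -2.715
Fold change = 2^(−(-2.715)) = 2^2.715 = 6.5659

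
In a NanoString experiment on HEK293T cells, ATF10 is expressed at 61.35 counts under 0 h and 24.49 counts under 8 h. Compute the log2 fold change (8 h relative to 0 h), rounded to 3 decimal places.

Fold change = 24.49 / 61.35 = 0.3992
log2(0.3992) = -1.3249

-1.325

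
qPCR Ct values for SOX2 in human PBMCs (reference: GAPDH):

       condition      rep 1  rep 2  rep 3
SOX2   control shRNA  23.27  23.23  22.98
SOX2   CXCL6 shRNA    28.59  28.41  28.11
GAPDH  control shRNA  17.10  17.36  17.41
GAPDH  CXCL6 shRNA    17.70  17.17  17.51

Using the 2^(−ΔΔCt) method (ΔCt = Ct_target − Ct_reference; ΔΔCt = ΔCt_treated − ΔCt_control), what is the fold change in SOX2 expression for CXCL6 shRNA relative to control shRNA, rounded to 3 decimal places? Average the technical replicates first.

0.030

Mean Ct: SOX2 control shRNA 23.160; SOX2 CXCL6 shRNA 28.370; GAPDH control shRNA 17.290; GAPDH CXCL6 shRNA 17.460
ΔCt(control shRNA) = 23.160 − 17.290 = 5.870
ΔCt(CXCL6 shRNA) = 28.370 − 17.460 = 10.910
ΔΔCt = 10.910 − 5.870 = 5.040
Fold change = 2^(−5.040) = 0.0304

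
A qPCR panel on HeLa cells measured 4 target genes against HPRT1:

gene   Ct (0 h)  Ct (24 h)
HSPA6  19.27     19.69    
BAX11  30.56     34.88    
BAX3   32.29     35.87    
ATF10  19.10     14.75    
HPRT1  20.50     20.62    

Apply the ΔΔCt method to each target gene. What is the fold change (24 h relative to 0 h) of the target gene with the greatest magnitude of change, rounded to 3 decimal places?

HSPA6: ΔΔCt = (19.69−20.62) − (19.27−20.50) = -0.93 − (-1.23) = 0.30; fold change = 2^-0.30 = 0.812
BAX11: ΔΔCt = (34.88−20.62) − (30.56−20.50) = 14.26 − 10.06 = 4.20; fold change = 2^-4.20 = 0.054
BAX3: ΔΔCt = (35.87−20.62) − (32.29−20.50) = 15.25 − 11.79 = 3.46; fold change = 2^-3.46 = 0.091
ATF10: ΔΔCt = (14.75−20.62) − (19.10−20.50) = -5.87 − (-1.40) = -4.47; fold change = 2^4.47 = 22.162
ATF10 has the largest |ΔΔCt| = 4.47.

22.162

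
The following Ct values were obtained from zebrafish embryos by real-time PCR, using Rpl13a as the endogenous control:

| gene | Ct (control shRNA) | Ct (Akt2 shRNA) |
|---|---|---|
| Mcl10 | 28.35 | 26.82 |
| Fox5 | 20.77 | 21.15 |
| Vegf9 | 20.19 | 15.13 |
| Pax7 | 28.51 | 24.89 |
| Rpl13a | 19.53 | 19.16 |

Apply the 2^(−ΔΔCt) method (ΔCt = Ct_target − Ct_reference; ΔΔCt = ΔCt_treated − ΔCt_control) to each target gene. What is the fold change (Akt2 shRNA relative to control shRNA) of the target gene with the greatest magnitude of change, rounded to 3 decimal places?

Mcl10: ΔΔCt = (26.82−19.16) − (28.35−19.53) = 7.66 − 8.82 = -1.16; fold change = 2^1.16 = 2.235
Fox5: ΔΔCt = (21.15−19.16) − (20.77−19.53) = 1.99 − 1.24 = 0.75; fold change = 2^-0.75 = 0.595
Vegf9: ΔΔCt = (15.13−19.16) − (20.19−19.53) = -4.03 − 0.66 = -4.69; fold change = 2^4.69 = 25.813
Pax7: ΔΔCt = (24.89−19.16) − (28.51−19.53) = 5.73 − 8.98 = -3.25; fold change = 2^3.25 = 9.514
Vegf9 has the largest |ΔΔCt| = 4.69.

25.813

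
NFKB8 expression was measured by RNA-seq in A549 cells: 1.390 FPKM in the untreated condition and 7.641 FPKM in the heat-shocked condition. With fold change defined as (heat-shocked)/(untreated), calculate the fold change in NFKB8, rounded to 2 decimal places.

Fold change = 7.641 / 1.390 = 5.497
NFKB8 is upregulated.

5.50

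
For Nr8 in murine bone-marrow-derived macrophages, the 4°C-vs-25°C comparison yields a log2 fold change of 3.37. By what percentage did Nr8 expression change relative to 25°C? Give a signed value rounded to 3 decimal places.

933.882%

Fold change = 2^(3.37) = 10.3388
Percent change = (FC − 1) × 100% = (10.3388 − 1) × 100 = 933.882%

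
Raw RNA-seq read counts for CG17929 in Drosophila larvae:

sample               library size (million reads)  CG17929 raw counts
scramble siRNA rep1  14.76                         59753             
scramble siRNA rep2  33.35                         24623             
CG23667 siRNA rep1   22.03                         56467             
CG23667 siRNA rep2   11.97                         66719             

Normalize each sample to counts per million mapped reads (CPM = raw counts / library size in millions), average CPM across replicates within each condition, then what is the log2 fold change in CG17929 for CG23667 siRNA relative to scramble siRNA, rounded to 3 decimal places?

0.765

CPM(scramble siRNA rep1) = 59753 / 14.76 = 4048.3062
CPM(scramble siRNA rep2) = 24623 / 33.35 = 738.3208
CPM(CG23667 siRNA rep1) = 56467 / 22.03 = 2563.1866
CPM(CG23667 siRNA rep2) = 66719 / 11.97 = 5573.8513
mean CPM(scramble siRNA) = 2393.3135; mean CPM(CG23667 siRNA) = 4068.5189
Fold change = 4068.5189 / 2393.3135 = 1.69995
log2(1.69995) = 0.7655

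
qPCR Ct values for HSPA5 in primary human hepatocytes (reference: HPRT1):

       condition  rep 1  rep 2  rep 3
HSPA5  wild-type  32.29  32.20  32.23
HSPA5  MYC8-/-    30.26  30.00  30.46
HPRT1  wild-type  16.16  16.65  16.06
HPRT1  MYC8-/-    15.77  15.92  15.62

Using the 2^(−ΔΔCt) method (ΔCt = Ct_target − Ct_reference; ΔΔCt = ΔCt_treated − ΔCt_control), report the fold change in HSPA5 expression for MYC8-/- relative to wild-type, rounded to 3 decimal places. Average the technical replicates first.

2.789

Mean Ct: HSPA5 wild-type 32.240; HSPA5 MYC8-/- 30.240; HPRT1 wild-type 16.290; HPRT1 MYC8-/- 15.770
ΔCt(wild-type) = 32.240 − 16.290 = 15.950
ΔCt(MYC8-/-) = 30.240 − 15.770 = 14.470
ΔΔCt = 14.470 − 15.950 = -1.480
Fold change = 2^(−(-1.480)) = 2^1.480 = 2.7895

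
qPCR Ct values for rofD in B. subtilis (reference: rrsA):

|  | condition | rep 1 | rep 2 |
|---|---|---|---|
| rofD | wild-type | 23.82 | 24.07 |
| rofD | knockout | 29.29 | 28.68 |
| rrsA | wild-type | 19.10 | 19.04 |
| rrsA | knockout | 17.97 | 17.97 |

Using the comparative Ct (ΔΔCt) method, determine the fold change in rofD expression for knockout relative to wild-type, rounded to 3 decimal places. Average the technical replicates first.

0.014

Mean Ct: rofD wild-type 23.945; rofD knockout 28.985; rrsA wild-type 19.070; rrsA knockout 17.970
ΔCt(wild-type) = 23.945 − 19.070 = 4.875
ΔCt(knockout) = 28.985 − 17.970 = 11.015
ΔΔCt = 11.015 − 4.875 = 6.140
Fold change = 2^(−6.140) = 0.0142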